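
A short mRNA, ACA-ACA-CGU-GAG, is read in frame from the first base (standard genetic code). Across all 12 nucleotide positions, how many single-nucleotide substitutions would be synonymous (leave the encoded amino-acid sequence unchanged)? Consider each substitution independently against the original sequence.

Codon 1 (ACA, Thr): 3 synonymous substitutions.
Codon 2 (ACA, Thr): 3 synonymous substitutions.
Codon 3 (CGU, Arg): 3 synonymous substitutions.
Codon 4 (GAG, Glu): 1 synonymous substitution.
Total: 3 + 3 + 3 + 1 = 10.

10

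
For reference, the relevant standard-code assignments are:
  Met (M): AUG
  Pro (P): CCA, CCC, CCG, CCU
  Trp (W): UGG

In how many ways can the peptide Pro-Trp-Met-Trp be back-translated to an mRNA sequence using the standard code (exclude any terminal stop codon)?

Pro: 4 codons.
Trp: 1 codon.
Met: 1 codon.
Trp: 1 codon.
4 × 1 × 1 × 1 = 4.

4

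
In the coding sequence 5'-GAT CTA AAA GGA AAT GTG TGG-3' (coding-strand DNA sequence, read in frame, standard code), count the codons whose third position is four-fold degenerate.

3

Codon 1 GAT (Asp): third position 2-fold.
Codon 2 CTA (Leu): third position 4-fold.
Codon 3 AAA (Lys): third position 2-fold.
Codon 4 GGA (Gly): third position 4-fold.
Codon 5 AAT (Asn): third position 2-fold.
Codon 6 GTG (Val): third position 4-fold.
Codon 7 TGG (Trp): third position 1-fold.
Four-fold degenerate third positions: 3.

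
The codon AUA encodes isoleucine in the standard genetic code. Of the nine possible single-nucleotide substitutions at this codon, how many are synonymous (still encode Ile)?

2

Position 1: none → 0 synonymous.
Position 2: none → 0 synonymous.
Position 3: AUU, AUC → 2 synonymous.
Total: 0 + 0 + 2 = 2.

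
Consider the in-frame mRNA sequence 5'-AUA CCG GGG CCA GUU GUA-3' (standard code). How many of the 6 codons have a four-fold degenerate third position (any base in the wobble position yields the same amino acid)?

Codon 1 AUA (Ile): third position 3-fold.
Codon 2 CCG (Pro): third position 4-fold.
Codon 3 GGG (Gly): third position 4-fold.
Codon 4 CCA (Pro): third position 4-fold.
Codon 5 GUU (Val): third position 4-fold.
Codon 6 GUA (Val): third position 4-fold.
Four-fold degenerate third positions: 5.

5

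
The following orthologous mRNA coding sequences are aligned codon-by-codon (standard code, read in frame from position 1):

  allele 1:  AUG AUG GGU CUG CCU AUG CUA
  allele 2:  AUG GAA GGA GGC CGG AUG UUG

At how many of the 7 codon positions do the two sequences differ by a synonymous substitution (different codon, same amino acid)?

2

Codon 1: AUG Met / AUG Met — identical.
Codon 2: AUG Met / GAA Glu — nonsynonymous.
Codon 3: GGU Gly / GGA Gly — synonymous.
Codon 4: CUG Leu / GGC Gly — nonsynonymous.
Codon 5: CCU Pro / CGG Arg — nonsynonymous.
Codon 6: AUG Met / AUG Met — identical.
Codon 7: CUA Leu / UUG Leu — synonymous.
Synonymous differences: 2.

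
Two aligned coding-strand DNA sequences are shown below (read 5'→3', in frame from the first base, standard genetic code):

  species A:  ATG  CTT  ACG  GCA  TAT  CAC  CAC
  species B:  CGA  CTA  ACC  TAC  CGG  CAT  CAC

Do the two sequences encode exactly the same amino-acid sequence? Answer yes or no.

no

Codon 1: ATG Met / CGA Arg — nonsynonymous.
Codon 2: CTT Leu / CTA Leu — synonymous.
Codon 3: ACG Thr / ACC Thr — synonymous.
Codon 4: GCA Ala / TAC Tyr — nonsynonymous.
Codon 5: TAT Tyr / CGG Arg — nonsynonymous.
Codon 6: CAC His / CAT His — synonymous.
Codon 7: CAC His / CAC His — identical.
Nonsynonymous differences: 3 → different protein.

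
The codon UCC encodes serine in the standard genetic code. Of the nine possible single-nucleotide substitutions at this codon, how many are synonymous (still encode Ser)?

Position 1: none → 0 synonymous.
Position 2: none → 0 synonymous.
Position 3: UCU, UCA, UCG → 3 synonymous.
Total: 0 + 0 + 3 = 3.

3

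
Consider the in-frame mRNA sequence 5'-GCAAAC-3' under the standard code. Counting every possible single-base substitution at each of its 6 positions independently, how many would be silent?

4

Codon 1 (GCA, Ala): 3 synonymous substitutions.
Codon 2 (AAC, Asn): 1 synonymous substitution.
Total: 3 + 1 = 4.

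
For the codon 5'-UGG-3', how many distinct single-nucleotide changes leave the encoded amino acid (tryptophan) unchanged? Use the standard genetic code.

Position 1: none → 0 synonymous.
Position 2: none → 0 synonymous.
Position 3: none → 0 synonymous.
Total: 0 + 0 + 0 = 0.

0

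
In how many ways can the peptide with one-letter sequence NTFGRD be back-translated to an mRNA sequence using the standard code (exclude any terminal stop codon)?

Asn: 2 codons.
Thr: 4 codons.
Phe: 2 codons.
Gly: 4 codons.
Arg: 6 codons.
Asp: 2 codons.
2 × 4 × 2 × 4 × 6 × 2 = 768.

768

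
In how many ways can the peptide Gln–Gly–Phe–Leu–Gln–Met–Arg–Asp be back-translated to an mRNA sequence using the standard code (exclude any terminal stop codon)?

Gln: 2 codons.
Gly: 4 codons.
Phe: 2 codons.
Leu: 6 codons.
Gln: 2 codons.
Met: 1 codon.
Arg: 6 codons.
Asp: 2 codons.
2 × 4 × 2 × 6 × 2 × 1 × 6 × 2 = 2304.

2304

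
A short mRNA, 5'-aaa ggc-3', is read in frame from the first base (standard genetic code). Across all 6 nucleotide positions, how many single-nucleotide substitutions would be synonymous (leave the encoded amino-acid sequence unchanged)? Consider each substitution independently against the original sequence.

Codon 1 (AAA, Lys): 1 synonymous substitution.
Codon 2 (GGC, Gly): 3 synonymous substitutions.
Total: 1 + 3 = 4.

4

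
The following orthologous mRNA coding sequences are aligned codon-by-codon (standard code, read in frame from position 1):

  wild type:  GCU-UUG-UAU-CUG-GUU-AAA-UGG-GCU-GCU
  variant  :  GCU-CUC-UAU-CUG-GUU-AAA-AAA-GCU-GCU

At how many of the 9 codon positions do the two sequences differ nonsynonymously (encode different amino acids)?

Codon 1: GCU Ala / GCU Ala — identical.
Codon 2: UUG Leu / CUC Leu — synonymous.
Codon 3: UAU Tyr / UAU Tyr — identical.
Codon 4: CUG Leu / CUG Leu — identical.
Codon 5: GUU Val / GUU Val — identical.
Codon 6: AAA Lys / AAA Lys — identical.
Codon 7: UGG Trp / AAA Lys — nonsynonymous.
Codon 8: GCU Ala / GCU Ala — identical.
Codon 9: GCU Ala / GCU Ala — identical.
Nonsynonymous differences: 1.

1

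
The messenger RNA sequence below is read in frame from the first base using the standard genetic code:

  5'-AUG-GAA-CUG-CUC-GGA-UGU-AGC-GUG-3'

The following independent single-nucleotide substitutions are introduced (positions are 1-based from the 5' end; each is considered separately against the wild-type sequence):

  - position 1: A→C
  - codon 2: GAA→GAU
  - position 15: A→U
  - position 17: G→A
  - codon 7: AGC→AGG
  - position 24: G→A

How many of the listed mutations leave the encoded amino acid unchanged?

Codon 1: AUG (Met) → CUG (Leu) — missense.
Codon 2: GAA (Glu) → GAU (Asp) — missense.
Codon 5: GGA (Gly) → GGU (Gly) — synonymous.
Codon 6: UGU (Cys) → UAU (Tyr) — missense.
Codon 7: AGC (Ser) → AGG (Arg) — missense.
Codon 8: GUG (Val) → GUA (Val) — synonymous.
Synonymous: 2 of 6.

2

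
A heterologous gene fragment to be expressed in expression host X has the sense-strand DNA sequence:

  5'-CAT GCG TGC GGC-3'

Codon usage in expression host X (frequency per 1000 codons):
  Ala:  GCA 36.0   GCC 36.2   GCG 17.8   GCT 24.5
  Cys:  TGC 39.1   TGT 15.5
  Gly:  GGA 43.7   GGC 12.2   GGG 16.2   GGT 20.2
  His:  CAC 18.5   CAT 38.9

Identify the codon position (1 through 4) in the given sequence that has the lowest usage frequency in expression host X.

Codon 1 CAT (His): 38.9 per 1000.
Codon 2 GCG (Ala): 17.8 per 1000.
Codon 3 TGC (Cys): 39.1 per 1000.
Codon 4 GGC (Gly): 12.2 per 1000.
Lowest frequency is 12.2 at codon 4.

4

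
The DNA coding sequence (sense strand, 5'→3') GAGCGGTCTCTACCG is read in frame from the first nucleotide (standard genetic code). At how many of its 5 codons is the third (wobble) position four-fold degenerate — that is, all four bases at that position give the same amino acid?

4

Codon 1 GAG (Glu): third position 2-fold.
Codon 2 CGG (Arg): third position 4-fold.
Codon 3 TCT (Ser): third position 4-fold.
Codon 4 CTA (Leu): third position 4-fold.
Codon 5 CCG (Pro): third position 4-fold.
Four-fold degenerate third positions: 4.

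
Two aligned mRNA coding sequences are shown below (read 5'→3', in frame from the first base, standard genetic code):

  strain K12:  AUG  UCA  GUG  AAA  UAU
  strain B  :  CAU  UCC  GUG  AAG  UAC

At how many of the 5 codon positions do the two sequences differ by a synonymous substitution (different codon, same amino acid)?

3

Codon 1: AUG Met / CAU His — nonsynonymous.
Codon 2: UCA Ser / UCC Ser — synonymous.
Codon 3: GUG Val / GUG Val — identical.
Codon 4: AAA Lys / AAG Lys — synonymous.
Codon 5: UAU Tyr / UAC Tyr — synonymous.
Synonymous differences: 3.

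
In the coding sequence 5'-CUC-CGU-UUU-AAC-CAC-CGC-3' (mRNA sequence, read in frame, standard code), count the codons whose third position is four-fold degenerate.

3

Codon 1 CUC (Leu): third position 4-fold.
Codon 2 CGU (Arg): third position 4-fold.
Codon 3 UUU (Phe): third position 2-fold.
Codon 4 AAC (Asn): third position 2-fold.
Codon 5 CAC (His): third position 2-fold.
Codon 6 CGC (Arg): third position 4-fold.
Four-fold degenerate third positions: 3.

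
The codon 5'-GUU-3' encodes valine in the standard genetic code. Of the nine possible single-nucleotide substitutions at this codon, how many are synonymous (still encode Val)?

3

Position 1: none → 0 synonymous.
Position 2: none → 0 synonymous.
Position 3: GUC, GUA, GUG → 3 synonymous.
Total: 0 + 0 + 3 = 3.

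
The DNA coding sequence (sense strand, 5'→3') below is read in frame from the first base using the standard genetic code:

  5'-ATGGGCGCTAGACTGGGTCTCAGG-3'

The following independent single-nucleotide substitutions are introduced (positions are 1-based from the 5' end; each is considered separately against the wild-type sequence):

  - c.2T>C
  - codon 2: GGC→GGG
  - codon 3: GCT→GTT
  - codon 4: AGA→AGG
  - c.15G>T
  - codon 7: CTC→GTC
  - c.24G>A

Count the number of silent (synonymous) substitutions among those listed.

4

Codon 1: ATG (Met) → ACG (Thr) — missense.
Codon 2: GGC (Gly) → GGG (Gly) — synonymous.
Codon 3: GCT (Ala) → GTT (Val) — missense.
Codon 4: AGA (Arg) → AGG (Arg) — synonymous.
Codon 5: CTG (Leu) → CTT (Leu) — synonymous.
Codon 7: CTC (Leu) → GTC (Val) — missense.
Codon 8: AGG (Arg) → AGA (Arg) — synonymous.
Synonymous: 4 of 7.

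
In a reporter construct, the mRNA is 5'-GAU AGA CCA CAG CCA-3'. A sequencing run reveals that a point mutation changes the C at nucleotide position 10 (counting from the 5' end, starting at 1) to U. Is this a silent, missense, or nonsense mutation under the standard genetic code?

nonsense

Position 10 falls in codon 4: CAG → Gln.
After the substitution the codon is UAG → Stop.
The new codon is a stop codon, so this is a nonsense mutation.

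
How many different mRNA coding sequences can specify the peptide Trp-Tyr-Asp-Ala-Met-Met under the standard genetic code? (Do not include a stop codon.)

Trp: 1 codon.
Tyr: 2 codons.
Asp: 2 codons.
Ala: 4 codons.
Met: 1 codon.
Met: 1 codon.
1 × 2 × 2 × 4 × 1 × 1 = 16.

16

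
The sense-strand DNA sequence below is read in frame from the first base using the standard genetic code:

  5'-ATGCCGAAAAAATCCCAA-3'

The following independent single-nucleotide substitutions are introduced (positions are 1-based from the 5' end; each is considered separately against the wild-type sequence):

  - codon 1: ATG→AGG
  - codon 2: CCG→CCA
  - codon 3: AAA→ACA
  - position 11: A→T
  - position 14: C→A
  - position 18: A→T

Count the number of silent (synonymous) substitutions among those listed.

1

Codon 1: ATG (Met) → AGG (Arg) — missense.
Codon 2: CCG (Pro) → CCA (Pro) — synonymous.
Codon 3: AAA (Lys) → ACA (Thr) — missense.
Codon 4: AAA (Lys) → ATA (Ile) — missense.
Codon 5: TCC (Ser) → TAC (Tyr) — missense.
Codon 6: CAA (Gln) → CAT (His) — missense.
Synonymous: 1 of 6.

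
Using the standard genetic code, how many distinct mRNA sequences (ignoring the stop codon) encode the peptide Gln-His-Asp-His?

16

Gln: 2 codons.
His: 2 codons.
Asp: 2 codons.
His: 2 codons.
2 × 2 × 2 × 2 = 16.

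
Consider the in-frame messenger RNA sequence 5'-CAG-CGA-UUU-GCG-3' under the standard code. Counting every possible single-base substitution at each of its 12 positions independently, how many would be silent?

Codon 1 (CAG, Gln): 1 synonymous substitution.
Codon 2 (CGA, Arg): 4 synonymous substitutions.
Codon 3 (UUU, Phe): 1 synonymous substitution.
Codon 4 (GCG, Ala): 3 synonymous substitutions.
Total: 1 + 4 + 1 + 3 = 9.

9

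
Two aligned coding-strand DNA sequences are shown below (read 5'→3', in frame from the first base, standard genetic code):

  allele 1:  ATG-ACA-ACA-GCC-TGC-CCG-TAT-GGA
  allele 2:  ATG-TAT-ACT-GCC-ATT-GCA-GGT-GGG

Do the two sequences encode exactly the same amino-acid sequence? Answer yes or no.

Codon 1: ATG Met / ATG Met — identical.
Codon 2: ACA Thr / TAT Tyr — nonsynonymous.
Codon 3: ACA Thr / ACT Thr — synonymous.
Codon 4: GCC Ala / GCC Ala — identical.
Codon 5: TGC Cys / ATT Ile — nonsynonymous.
Codon 6: CCG Pro / GCA Ala — nonsynonymous.
Codon 7: TAT Tyr / GGT Gly — nonsynonymous.
Codon 8: GGA Gly / GGG Gly — synonymous.
Nonsynonymous differences: 4 → different protein.

no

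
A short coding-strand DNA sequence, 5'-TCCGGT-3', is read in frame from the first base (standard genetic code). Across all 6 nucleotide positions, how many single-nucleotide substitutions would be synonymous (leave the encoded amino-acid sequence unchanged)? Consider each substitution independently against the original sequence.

Codon 1 (TCC, Ser): 3 synonymous substitutions.
Codon 2 (GGT, Gly): 3 synonymous substitutions.
Total: 3 + 3 = 6.

6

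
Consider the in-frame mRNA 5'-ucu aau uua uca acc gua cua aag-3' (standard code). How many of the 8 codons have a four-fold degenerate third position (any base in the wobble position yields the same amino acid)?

5

Codon 1 UCU (Ser): third position 4-fold.
Codon 2 AAU (Asn): third position 2-fold.
Codon 3 UUA (Leu): third position 2-fold.
Codon 4 UCA (Ser): third position 4-fold.
Codon 5 ACC (Thr): third position 4-fold.
Codon 6 GUA (Val): third position 4-fold.
Codon 7 CUA (Leu): third position 4-fold.
Codon 8 AAG (Lys): third position 2-fold.
Four-fold degenerate third positions: 5.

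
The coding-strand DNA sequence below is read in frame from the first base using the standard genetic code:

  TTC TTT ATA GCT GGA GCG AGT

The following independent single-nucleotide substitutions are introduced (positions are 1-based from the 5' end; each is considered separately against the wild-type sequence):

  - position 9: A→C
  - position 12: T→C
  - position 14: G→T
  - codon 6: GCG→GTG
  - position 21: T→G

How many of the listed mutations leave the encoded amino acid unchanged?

Codon 3: ATA (Ile) → ATC (Ile) — synonymous.
Codon 4: GCT (Ala) → GCC (Ala) — synonymous.
Codon 5: GGA (Gly) → GTA (Val) — missense.
Codon 6: GCG (Ala) → GTG (Val) — missense.
Codon 7: AGT (Ser) → AGG (Arg) — missense.
Synonymous: 2 of 5.

2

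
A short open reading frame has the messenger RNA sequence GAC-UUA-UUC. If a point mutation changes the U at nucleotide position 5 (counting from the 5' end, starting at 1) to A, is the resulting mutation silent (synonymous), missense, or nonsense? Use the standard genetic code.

Position 5 falls in codon 2: UUA → Leu.
After the substitution the codon is UAA → Stop.
The new codon is a stop codon, so this is a nonsense mutation.

nonsense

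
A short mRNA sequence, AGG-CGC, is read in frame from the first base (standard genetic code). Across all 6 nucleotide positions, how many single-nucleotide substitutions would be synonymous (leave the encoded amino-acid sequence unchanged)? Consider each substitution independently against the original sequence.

Codon 1 (AGG, Arg): 2 synonymous substitutions.
Codon 2 (CGC, Arg): 3 synonymous substitutions.
Total: 2 + 3 = 5.

5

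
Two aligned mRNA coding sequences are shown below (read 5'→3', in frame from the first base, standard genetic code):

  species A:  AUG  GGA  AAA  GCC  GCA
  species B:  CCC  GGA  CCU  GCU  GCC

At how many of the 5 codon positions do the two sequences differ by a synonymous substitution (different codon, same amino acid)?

Codon 1: AUG Met / CCC Pro — nonsynonymous.
Codon 2: GGA Gly / GGA Gly — identical.
Codon 3: AAA Lys / CCU Pro — nonsynonymous.
Codon 4: GCC Ala / GCU Ala — synonymous.
Codon 5: GCA Ala / GCC Ala — synonymous.
Synonymous differences: 2.

2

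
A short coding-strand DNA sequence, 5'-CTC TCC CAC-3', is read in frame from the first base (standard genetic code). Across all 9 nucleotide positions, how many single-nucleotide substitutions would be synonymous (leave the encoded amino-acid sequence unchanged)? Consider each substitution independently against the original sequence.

Codon 1 (CTC, Leu): 3 synonymous substitutions.
Codon 2 (TCC, Ser): 3 synonymous substitutions.
Codon 3 (CAC, His): 1 synonymous substitution.
Total: 3 + 3 + 1 = 7.

7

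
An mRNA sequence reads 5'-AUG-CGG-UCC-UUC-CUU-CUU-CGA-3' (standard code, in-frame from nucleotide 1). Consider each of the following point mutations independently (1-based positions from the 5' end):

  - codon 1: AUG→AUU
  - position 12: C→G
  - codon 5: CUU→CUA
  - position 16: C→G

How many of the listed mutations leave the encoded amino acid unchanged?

1

Codon 1: AUG (Met) → AUU (Ile) — missense.
Codon 4: UUC (Phe) → UUG (Leu) — missense.
Codon 5: CUU (Leu) → CUA (Leu) — synonymous.
Codon 6: CUU (Leu) → GUU (Val) — missense.
Synonymous: 1 of 4.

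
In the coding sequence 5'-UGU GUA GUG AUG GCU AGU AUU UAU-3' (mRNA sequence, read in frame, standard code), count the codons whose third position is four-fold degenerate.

3

Codon 1 UGU (Cys): third position 2-fold.
Codon 2 GUA (Val): third position 4-fold.
Codon 3 GUG (Val): third position 4-fold.
Codon 4 AUG (Met): third position 1-fold.
Codon 5 GCU (Ala): third position 4-fold.
Codon 6 AGU (Ser): third position 2-fold.
Codon 7 AUU (Ile): third position 3-fold.
Codon 8 UAU (Tyr): third position 2-fold.
Four-fold degenerate third positions: 3.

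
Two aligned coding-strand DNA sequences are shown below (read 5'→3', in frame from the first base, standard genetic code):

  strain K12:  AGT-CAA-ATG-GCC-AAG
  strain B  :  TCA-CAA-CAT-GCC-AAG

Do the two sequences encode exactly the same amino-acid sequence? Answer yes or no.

Codon 1: AGT Ser / TCA Ser — synonymous.
Codon 2: CAA Gln / CAA Gln — identical.
Codon 3: ATG Met / CAT His — nonsynonymous.
Codon 4: GCC Ala / GCC Ala — identical.
Codon 5: AAG Lys / AAG Lys — identical.
Nonsynonymous differences: 1 → different protein.

no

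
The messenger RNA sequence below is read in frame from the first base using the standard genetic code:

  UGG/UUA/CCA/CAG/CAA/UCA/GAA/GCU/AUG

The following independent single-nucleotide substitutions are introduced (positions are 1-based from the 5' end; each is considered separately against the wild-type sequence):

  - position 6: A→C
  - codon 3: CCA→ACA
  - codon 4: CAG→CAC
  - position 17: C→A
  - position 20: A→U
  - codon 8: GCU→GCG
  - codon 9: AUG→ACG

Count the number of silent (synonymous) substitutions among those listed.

Codon 2: UUA (Leu) → UUC (Phe) — missense.
Codon 3: CCA (Pro) → ACA (Thr) — missense.
Codon 4: CAG (Gln) → CAC (His) — missense.
Codon 6: UCA (Ser) → UAA (Stop) — nonsense.
Codon 7: GAA (Glu) → GUA (Val) — missense.
Codon 8: GCU (Ala) → GCG (Ala) — synonymous.
Codon 9: AUG (Met) → ACG (Thr) — missense.
Synonymous: 1 of 7.

1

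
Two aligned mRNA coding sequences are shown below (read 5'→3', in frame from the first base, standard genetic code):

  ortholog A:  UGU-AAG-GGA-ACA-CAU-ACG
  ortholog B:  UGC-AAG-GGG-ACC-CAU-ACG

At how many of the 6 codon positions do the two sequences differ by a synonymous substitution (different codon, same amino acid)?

Codon 1: UGU Cys / UGC Cys — synonymous.
Codon 2: AAG Lys / AAG Lys — identical.
Codon 3: GGA Gly / GGG Gly — synonymous.
Codon 4: ACA Thr / ACC Thr — synonymous.
Codon 5: CAU His / CAU His — identical.
Codon 6: ACG Thr / ACG Thr — identical.
Synonymous differences: 3.

3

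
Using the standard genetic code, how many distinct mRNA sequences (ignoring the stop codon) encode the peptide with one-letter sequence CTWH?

Cys: 2 codons.
Thr: 4 codons.
Trp: 1 codon.
His: 2 codons.
2 × 4 × 1 × 2 = 16.

16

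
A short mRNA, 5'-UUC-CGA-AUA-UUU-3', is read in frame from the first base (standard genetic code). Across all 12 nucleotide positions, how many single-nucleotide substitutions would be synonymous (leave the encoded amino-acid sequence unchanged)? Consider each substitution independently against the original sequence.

Codon 1 (UUC, Phe): 1 synonymous substitution.
Codon 2 (CGA, Arg): 4 synonymous substitutions.
Codon 3 (AUA, Ile): 2 synonymous substitutions.
Codon 4 (UUU, Phe): 1 synonymous substitution.
Total: 1 + 4 + 2 + 1 = 8.

8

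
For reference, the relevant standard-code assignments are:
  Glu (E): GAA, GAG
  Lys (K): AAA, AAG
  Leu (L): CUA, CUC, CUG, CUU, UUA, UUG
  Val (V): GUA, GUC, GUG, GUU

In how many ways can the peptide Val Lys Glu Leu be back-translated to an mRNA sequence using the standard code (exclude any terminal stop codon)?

96

Val: 4 codons.
Lys: 2 codons.
Glu: 2 codons.
Leu: 6 codons.
4 × 2 × 2 × 6 = 96.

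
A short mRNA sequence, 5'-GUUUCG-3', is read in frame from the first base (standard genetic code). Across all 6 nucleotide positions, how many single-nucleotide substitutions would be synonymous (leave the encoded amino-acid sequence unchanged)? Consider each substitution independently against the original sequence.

Codon 1 (GUU, Val): 3 synonymous substitutions.
Codon 2 (UCG, Ser): 3 synonymous substitutions.
Total: 3 + 3 = 6.

6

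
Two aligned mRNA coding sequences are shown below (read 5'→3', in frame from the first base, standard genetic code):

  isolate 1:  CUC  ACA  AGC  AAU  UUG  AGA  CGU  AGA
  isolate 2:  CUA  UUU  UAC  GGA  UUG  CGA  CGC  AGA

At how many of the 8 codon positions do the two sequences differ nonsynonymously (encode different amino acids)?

3

Codon 1: CUC Leu / CUA Leu — synonymous.
Codon 2: ACA Thr / UUU Phe — nonsynonymous.
Codon 3: AGC Ser / UAC Tyr — nonsynonymous.
Codon 4: AAU Asn / GGA Gly — nonsynonymous.
Codon 5: UUG Leu / UUG Leu — identical.
Codon 6: AGA Arg / CGA Arg — synonymous.
Codon 7: CGU Arg / CGC Arg — synonymous.
Codon 8: AGA Arg / AGA Arg — identical.
Nonsynonymous differences: 3.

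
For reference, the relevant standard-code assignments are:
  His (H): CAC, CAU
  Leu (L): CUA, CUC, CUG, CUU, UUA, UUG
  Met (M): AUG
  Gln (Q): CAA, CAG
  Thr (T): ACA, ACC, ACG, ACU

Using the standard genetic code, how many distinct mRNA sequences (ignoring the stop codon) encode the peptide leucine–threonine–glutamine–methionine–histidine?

96

Leu: 6 codons.
Thr: 4 codons.
Gln: 2 codons.
Met: 1 codon.
His: 2 codons.
6 × 4 × 2 × 1 × 2 = 96.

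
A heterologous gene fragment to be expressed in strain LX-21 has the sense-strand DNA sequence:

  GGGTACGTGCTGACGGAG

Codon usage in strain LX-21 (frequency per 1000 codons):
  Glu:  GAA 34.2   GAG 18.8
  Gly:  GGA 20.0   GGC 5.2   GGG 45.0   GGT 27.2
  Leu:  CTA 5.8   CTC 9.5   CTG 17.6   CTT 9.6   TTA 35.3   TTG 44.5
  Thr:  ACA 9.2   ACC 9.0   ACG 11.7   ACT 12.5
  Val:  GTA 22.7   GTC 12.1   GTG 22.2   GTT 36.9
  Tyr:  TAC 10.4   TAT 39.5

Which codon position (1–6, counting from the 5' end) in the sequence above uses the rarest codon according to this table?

2

Codon 1 GGG (Gly): 45.0 per 1000.
Codon 2 TAC (Tyr): 10.4 per 1000.
Codon 3 GTG (Val): 22.2 per 1000.
Codon 4 CTG (Leu): 17.6 per 1000.
Codon 5 ACG (Thr): 11.7 per 1000.
Codon 6 GAG (Glu): 18.8 per 1000.
Lowest frequency is 10.4 at codon 2.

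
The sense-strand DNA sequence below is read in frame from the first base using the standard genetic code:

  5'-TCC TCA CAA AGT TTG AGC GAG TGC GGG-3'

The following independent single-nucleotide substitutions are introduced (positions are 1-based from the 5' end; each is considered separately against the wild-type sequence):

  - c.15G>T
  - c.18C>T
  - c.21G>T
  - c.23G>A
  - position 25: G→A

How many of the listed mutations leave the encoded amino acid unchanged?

1

Codon 5: TTG (Leu) → TTT (Phe) — missense.
Codon 6: AGC (Ser) → AGT (Ser) — synonymous.
Codon 7: GAG (Glu) → GAT (Asp) — missense.
Codon 8: TGC (Cys) → TAC (Tyr) — missense.
Codon 9: GGG (Gly) → AGG (Arg) — missense.
Synonymous: 1 of 5.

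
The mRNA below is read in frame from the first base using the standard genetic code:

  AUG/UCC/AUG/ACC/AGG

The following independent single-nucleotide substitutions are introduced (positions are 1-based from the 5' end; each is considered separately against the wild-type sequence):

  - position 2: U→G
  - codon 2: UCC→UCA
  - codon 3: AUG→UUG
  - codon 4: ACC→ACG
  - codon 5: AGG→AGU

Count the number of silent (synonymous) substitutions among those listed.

2

Codon 1: AUG (Met) → AGG (Arg) — missense.
Codon 2: UCC (Ser) → UCA (Ser) — synonymous.
Codon 3: AUG (Met) → UUG (Leu) — missense.
Codon 4: ACC (Thr) → ACG (Thr) — synonymous.
Codon 5: AGG (Arg) → AGU (Ser) — missense.
Synonymous: 2 of 5.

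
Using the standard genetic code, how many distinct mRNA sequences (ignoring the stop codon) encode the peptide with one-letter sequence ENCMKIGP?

768

Glu: 2 codons.
Asn: 2 codons.
Cys: 2 codons.
Met: 1 codon.
Lys: 2 codons.
Ile: 3 codons.
Gly: 4 codons.
Pro: 4 codons.
2 × 2 × 2 × 1 × 2 × 3 × 4 × 4 = 768.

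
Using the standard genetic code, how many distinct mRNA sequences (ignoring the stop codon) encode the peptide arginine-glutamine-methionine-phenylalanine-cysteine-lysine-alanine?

Arg: 6 codons.
Gln: 2 codons.
Met: 1 codon.
Phe: 2 codons.
Cys: 2 codons.
Lys: 2 codons.
Ala: 4 codons.
6 × 2 × 1 × 2 × 2 × 2 × 4 = 384.

384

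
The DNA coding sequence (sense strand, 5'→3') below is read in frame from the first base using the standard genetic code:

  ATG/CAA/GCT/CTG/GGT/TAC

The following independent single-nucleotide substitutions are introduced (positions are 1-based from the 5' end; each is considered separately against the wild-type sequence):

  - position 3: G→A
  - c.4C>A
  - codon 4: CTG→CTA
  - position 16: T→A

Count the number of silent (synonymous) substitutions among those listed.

Codon 1: ATG (Met) → ATA (Ile) — missense.
Codon 2: CAA (Gln) → AAA (Lys) — missense.
Codon 4: CTG (Leu) → CTA (Leu) — synonymous.
Codon 6: TAC (Tyr) → AAC (Asn) — missense.
Synonymous: 1 of 4.

1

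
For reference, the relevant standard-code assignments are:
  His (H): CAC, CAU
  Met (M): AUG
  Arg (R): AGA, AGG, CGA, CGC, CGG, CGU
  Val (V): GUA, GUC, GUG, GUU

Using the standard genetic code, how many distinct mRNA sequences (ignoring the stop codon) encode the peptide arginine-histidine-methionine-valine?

48

Arg: 6 codons.
His: 2 codons.
Met: 1 codon.
Val: 4 codons.
6 × 2 × 1 × 4 = 48.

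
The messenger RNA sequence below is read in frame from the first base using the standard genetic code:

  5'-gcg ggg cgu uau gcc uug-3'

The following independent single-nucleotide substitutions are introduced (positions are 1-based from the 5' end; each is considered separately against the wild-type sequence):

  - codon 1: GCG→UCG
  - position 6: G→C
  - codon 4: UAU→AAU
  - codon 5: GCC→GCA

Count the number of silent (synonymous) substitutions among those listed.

Codon 1: GCG (Ala) → UCG (Ser) — missense.
Codon 2: GGG (Gly) → GGC (Gly) — synonymous.
Codon 4: UAU (Tyr) → AAU (Asn) — missense.
Codon 5: GCC (Ala) → GCA (Ala) — synonymous.
Synonymous: 2 of 4.

2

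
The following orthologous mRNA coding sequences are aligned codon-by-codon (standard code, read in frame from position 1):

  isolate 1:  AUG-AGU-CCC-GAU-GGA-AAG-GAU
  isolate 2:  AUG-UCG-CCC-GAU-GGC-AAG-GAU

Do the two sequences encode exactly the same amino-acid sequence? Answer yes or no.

Codon 1: AUG Met / AUG Met — identical.
Codon 2: AGU Ser / UCG Ser — synonymous.
Codon 3: CCC Pro / CCC Pro — identical.
Codon 4: GAU Asp / GAU Asp — identical.
Codon 5: GGA Gly / GGC Gly — synonymous.
Codon 6: AAG Lys / AAG Lys — identical.
Codon 7: GAU Asp / GAU Asp — identical.
Nonsynonymous differences: 0 → same protein.

yes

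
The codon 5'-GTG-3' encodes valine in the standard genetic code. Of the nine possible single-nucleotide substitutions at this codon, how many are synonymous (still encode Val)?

Position 1: none → 0 synonymous.
Position 2: none → 0 synonymous.
Position 3: GTT, GTC, GTA → 3 synonymous.
Total: 0 + 0 + 3 = 3.

3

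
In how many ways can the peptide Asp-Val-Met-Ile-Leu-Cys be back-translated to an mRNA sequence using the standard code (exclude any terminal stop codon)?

Asp: 2 codons.
Val: 4 codons.
Met: 1 codon.
Ile: 3 codons.
Leu: 6 codons.
Cys: 2 codons.
2 × 4 × 1 × 3 × 6 × 2 = 288.

288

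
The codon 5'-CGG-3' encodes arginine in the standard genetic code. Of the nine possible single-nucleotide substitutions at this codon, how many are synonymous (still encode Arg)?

Position 1: AGG → 1 synonymous.
Position 2: none → 0 synonymous.
Position 3: CGU, CGC, CGA → 3 synonymous.
Total: 1 + 0 + 3 = 4.

4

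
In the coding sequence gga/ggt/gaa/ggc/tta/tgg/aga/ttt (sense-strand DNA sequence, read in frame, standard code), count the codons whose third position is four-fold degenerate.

Codon 1 GGA (Gly): third position 4-fold.
Codon 2 GGT (Gly): third position 4-fold.
Codon 3 GAA (Glu): third position 2-fold.
Codon 4 GGC (Gly): third position 4-fold.
Codon 5 TTA (Leu): third position 2-fold.
Codon 6 TGG (Trp): third position 1-fold.
Codon 7 AGA (Arg): third position 2-fold.
Codon 8 TTT (Phe): third position 2-fold.
Four-fold degenerate third positions: 3.

3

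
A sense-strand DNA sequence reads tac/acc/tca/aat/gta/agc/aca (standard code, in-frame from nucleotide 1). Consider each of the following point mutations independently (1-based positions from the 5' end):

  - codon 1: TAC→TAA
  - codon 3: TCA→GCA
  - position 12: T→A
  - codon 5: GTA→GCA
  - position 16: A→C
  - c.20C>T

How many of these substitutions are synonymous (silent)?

0

Codon 1: TAC (Tyr) → TAA (Stop) — nonsense.
Codon 3: TCA (Ser) → GCA (Ala) — missense.
Codon 4: AAT (Asn) → AAA (Lys) — missense.
Codon 5: GTA (Val) → GCA (Ala) — missense.
Codon 6: AGC (Ser) → CGC (Arg) — missense.
Codon 7: ACA (Thr) → ATA (Ile) — missense.
Synonymous: 0 of 6.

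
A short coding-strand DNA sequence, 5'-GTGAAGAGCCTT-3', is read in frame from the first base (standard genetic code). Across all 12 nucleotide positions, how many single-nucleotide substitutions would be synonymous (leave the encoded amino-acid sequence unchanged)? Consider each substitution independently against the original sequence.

Codon 1 (GTG, Val): 3 synonymous substitutions.
Codon 2 (AAG, Lys): 1 synonymous substitution.
Codon 3 (AGC, Ser): 1 synonymous substitution.
Codon 4 (CTT, Leu): 3 synonymous substitutions.
Total: 3 + 1 + 1 + 3 = 8.

8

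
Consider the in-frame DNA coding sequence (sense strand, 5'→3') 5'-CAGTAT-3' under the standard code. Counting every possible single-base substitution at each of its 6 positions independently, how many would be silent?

2

Codon 1 (CAG, Gln): 1 synonymous substitution.
Codon 2 (TAT, Tyr): 1 synonymous substitution.
Total: 1 + 1 = 2.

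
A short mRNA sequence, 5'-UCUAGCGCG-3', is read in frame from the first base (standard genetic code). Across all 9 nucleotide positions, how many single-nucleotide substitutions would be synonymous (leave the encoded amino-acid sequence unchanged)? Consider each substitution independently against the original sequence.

Codon 1 (UCU, Ser): 3 synonymous substitutions.
Codon 2 (AGC, Ser): 1 synonymous substitution.
Codon 3 (GCG, Ala): 3 synonymous substitutions.
Total: 3 + 1 + 3 = 7.

7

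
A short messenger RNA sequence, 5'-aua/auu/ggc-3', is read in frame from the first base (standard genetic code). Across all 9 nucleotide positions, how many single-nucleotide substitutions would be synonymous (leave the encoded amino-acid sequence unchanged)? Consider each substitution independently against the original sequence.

7

Codon 1 (AUA, Ile): 2 synonymous substitutions.
Codon 2 (AUU, Ile): 2 synonymous substitutions.
Codon 3 (GGC, Gly): 3 synonymous substitutions.
Total: 2 + 2 + 3 = 7.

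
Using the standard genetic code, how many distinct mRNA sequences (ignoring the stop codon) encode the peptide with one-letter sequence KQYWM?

8

Lys: 2 codons.
Gln: 2 codons.
Tyr: 2 codons.
Trp: 1 codon.
Met: 1 codon.
2 × 2 × 2 × 1 × 1 = 8.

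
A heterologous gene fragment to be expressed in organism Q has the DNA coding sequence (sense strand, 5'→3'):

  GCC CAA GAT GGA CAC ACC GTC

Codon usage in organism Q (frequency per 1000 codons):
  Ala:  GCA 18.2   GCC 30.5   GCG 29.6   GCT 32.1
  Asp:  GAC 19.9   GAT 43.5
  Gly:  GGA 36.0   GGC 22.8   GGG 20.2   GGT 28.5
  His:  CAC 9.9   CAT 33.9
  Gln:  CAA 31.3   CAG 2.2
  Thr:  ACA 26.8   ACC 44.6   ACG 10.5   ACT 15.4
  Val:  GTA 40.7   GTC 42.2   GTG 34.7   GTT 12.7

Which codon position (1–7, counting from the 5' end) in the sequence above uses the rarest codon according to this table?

5

Codon 1 GCC (Ala): 30.5 per 1000.
Codon 2 CAA (Gln): 31.3 per 1000.
Codon 3 GAT (Asp): 43.5 per 1000.
Codon 4 GGA (Gly): 36.0 per 1000.
Codon 5 CAC (His): 9.9 per 1000.
Codon 6 ACC (Thr): 44.6 per 1000.
Codon 7 GTC (Val): 42.2 per 1000.
Lowest frequency is 9.9 at codon 5.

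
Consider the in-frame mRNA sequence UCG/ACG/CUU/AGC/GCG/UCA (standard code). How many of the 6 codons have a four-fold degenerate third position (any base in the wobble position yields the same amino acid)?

5

Codon 1 UCG (Ser): third position 4-fold.
Codon 2 ACG (Thr): third position 4-fold.
Codon 3 CUU (Leu): third position 4-fold.
Codon 4 AGC (Ser): third position 2-fold.
Codon 5 GCG (Ala): third position 4-fold.
Codon 6 UCA (Ser): third position 4-fold.
Four-fold degenerate third positions: 5.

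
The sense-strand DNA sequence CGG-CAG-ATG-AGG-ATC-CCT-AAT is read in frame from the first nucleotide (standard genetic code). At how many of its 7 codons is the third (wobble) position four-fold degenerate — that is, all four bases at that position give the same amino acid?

2

Codon 1 CGG (Arg): third position 4-fold.
Codon 2 CAG (Gln): third position 2-fold.
Codon 3 ATG (Met): third position 1-fold.
Codon 4 AGG (Arg): third position 2-fold.
Codon 5 ATC (Ile): third position 3-fold.
Codon 6 CCT (Pro): third position 4-fold.
Codon 7 AAT (Asn): third position 2-fold.
Four-fold degenerate third positions: 2.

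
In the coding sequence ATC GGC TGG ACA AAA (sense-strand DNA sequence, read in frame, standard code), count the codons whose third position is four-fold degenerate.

Codon 1 ATC (Ile): third position 3-fold.
Codon 2 GGC (Gly): third position 4-fold.
Codon 3 TGG (Trp): third position 1-fold.
Codon 4 ACA (Thr): third position 4-fold.
Codon 5 AAA (Lys): third position 2-fold.
Four-fold degenerate third positions: 2.

2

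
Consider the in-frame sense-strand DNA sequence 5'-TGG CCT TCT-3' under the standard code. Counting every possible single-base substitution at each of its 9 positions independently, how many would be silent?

6

Codon 1 (TGG, Trp): 0 synonymous substitutions.
Codon 2 (CCT, Pro): 3 synonymous substitutions.
Codon 3 (TCT, Ser): 3 synonymous substitutions.
Total: 0 + 3 + 3 = 6.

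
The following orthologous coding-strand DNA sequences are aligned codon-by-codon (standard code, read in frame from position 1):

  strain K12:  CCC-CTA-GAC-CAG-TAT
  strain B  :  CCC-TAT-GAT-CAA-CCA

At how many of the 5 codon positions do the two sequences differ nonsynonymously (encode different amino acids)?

Codon 1: CCC Pro / CCC Pro — identical.
Codon 2: CTA Leu / TAT Tyr — nonsynonymous.
Codon 3: GAC Asp / GAT Asp — synonymous.
Codon 4: CAG Gln / CAA Gln — synonymous.
Codon 5: TAT Tyr / CCA Pro — nonsynonymous.
Nonsynonymous differences: 2.

2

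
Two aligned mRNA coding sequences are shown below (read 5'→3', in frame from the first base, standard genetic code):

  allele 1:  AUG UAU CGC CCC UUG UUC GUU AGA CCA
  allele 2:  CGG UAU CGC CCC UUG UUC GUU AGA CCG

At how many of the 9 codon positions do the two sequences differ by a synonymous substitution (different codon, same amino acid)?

Codon 1: AUG Met / CGG Arg — nonsynonymous.
Codon 2: UAU Tyr / UAU Tyr — identical.
Codon 3: CGC Arg / CGC Arg — identical.
Codon 4: CCC Pro / CCC Pro — identical.
Codon 5: UUG Leu / UUG Leu — identical.
Codon 6: UUC Phe / UUC Phe — identical.
Codon 7: GUU Val / GUU Val — identical.
Codon 8: AGA Arg / AGA Arg — identical.
Codon 9: CCA Pro / CCG Pro — synonymous.
Synonymous differences: 1.

1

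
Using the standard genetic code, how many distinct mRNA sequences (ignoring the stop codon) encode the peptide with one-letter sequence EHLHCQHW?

384

Glu: 2 codons.
His: 2 codons.
Leu: 6 codons.
His: 2 codons.
Cys: 2 codons.
Gln: 2 codons.
His: 2 codons.
Trp: 1 codon.
2 × 2 × 6 × 2 × 2 × 2 × 2 × 1 = 384.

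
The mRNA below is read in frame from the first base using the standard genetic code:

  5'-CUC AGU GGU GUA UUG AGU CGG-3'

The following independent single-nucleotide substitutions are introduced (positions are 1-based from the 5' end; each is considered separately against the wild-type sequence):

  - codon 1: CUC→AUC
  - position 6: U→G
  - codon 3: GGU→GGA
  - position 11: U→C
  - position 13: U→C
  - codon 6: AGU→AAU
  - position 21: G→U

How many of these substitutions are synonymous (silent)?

3

Codon 1: CUC (Leu) → AUC (Ile) — missense.
Codon 2: AGU (Ser) → AGG (Arg) — missense.
Codon 3: GGU (Gly) → GGA (Gly) — synonymous.
Codon 4: GUA (Val) → GCA (Ala) — missense.
Codon 5: UUG (Leu) → CUG (Leu) — synonymous.
Codon 6: AGU (Ser) → AAU (Asn) — missense.
Codon 7: CGG (Arg) → CGU (Arg) — synonymous.
Synonymous: 3 of 7.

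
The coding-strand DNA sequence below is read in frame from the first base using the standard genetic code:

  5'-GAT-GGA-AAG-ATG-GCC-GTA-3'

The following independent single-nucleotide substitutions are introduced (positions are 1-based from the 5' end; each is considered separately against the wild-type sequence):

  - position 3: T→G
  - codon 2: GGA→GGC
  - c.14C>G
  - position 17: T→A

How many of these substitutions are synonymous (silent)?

1

Codon 1: GAT (Asp) → GAG (Glu) — missense.
Codon 2: GGA (Gly) → GGC (Gly) — synonymous.
Codon 5: GCC (Ala) → GGC (Gly) — missense.
Codon 6: GTA (Val) → GAA (Glu) — missense.
Synonymous: 1 of 4.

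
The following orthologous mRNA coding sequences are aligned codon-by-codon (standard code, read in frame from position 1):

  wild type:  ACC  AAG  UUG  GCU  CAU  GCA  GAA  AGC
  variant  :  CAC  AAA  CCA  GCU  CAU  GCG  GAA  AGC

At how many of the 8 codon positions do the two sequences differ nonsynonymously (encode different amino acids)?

Codon 1: ACC Thr / CAC His — nonsynonymous.
Codon 2: AAG Lys / AAA Lys — synonymous.
Codon 3: UUG Leu / CCA Pro — nonsynonymous.
Codon 4: GCU Ala / GCU Ala — identical.
Codon 5: CAU His / CAU His — identical.
Codon 6: GCA Ala / GCG Ala — synonymous.
Codon 7: GAA Glu / GAA Glu — identical.
Codon 8: AGC Ser / AGC Ser — identical.
Nonsynonymous differences: 2.

2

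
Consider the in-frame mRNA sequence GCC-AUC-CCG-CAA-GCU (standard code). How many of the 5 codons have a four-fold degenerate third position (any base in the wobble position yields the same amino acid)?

Codon 1 GCC (Ala): third position 4-fold.
Codon 2 AUC (Ile): third position 3-fold.
Codon 3 CCG (Pro): third position 4-fold.
Codon 4 CAA (Gln): third position 2-fold.
Codon 5 GCU (Ala): third position 4-fold.
Four-fold degenerate third positions: 3.

3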